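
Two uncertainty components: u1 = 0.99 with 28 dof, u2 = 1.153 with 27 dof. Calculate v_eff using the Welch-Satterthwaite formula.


uc = sqrt(u1^2 + u2^2) = sqrt(0.99^2 + 1.153^2) = 1.5197069
v_eff = uc^4 / (u1^4/v1 + u2^4/v2)
= 1.5197069^4 / (0.99^4/28 + 1.153^4/27)
= 5.3338321 / 0.099763604
v_eff = 53.4647

53.4647


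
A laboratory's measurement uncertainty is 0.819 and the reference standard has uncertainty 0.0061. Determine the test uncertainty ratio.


TUR = u_lab / u_ref
= 0.819 / 0.0061
= 134.2623

134.2623


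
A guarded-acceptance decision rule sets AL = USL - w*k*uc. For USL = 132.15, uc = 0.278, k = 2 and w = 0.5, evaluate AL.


U = k * uc = 2 * 0.278 = 0.556
guard band g = w * U = 0.5 * 0.556 = 0.278
AL = USL - g = 132.15 - 0.278
AL = 131.8720

131.8720


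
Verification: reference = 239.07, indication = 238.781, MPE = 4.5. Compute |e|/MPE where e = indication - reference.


e = indication - reference = 238.781 - 239.07 = -0.2890
|e| = 0.2890
ratio = |e| / MPE = 0.2890 / 4.5
ratio = 0.0642

0.0642


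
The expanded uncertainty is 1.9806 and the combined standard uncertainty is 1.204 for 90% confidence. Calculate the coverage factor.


k = U / uc
k = 1.9806 / 1.204
k = 1.645

1.645


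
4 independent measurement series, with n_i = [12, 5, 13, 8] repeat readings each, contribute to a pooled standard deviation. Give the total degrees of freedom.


nu = sum_i (n_i - 1)
nu = ((12 - 1) + (5 - 1) + (13 - 1) + (8 - 1))
nu = 11 + 4 + 12 + 7
nu = 34

34


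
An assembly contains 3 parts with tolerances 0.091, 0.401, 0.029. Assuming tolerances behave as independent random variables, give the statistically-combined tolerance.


RSS = sqrt(0.091^2 + 0.401^2 + 0.029^2)
= sqrt(0.169923)
= 0.4122

0.4122


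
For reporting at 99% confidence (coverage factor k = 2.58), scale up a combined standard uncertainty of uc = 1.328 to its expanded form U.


U = k * uc
U = 2.58 * 1.328
U = 3.4262

3.4262


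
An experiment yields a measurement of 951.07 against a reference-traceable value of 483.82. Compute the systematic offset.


Systematic error = measured - true
= 951.07 - 483.82
= 467.2500

467.2500


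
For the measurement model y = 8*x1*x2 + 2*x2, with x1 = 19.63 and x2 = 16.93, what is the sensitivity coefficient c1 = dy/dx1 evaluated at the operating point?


y = 8*x1*x2 + 2*x2
dy/dx1 = 8*x2
Evaluate at x2 = 16.93: c1 = 8 * 16.93
c1 = 135.4400

135.4400


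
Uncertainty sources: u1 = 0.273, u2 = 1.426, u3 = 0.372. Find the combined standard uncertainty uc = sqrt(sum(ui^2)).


uc = sqrt(0.273^2 + 1.426^2 + 0.372^2)
uc = sqrt(2.246389)
uc = 1.4988

1.4988


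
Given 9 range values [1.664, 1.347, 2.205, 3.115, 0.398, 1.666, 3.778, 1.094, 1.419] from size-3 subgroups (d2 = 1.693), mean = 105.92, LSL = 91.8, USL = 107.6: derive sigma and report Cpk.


R_bar = (1.664 + 1.347 + 2.205 + 3.115 + 0.398 + 1.666 + 3.778 + 1.094 + 1.419) / 9 = 1.854
sigma = R_bar / d2 = 1.854 / 1.693 = 1.0950975
Cp = (USL - LSL)/(6*sigma) = (107.6 - 91.8)/(6*1.0950975) = 2.4047
Cpu = (107.6 - 105.92)/(3*1.0950975) = 0.5114
Cpl = (105.92 - 91.8)/(3*1.0950975) = 4.2979
Cpk = min(Cpu, Cpl) = 0.5114

0.5114


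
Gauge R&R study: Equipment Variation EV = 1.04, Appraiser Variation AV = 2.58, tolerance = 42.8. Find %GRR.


GRR = sqrt(EV^2 + AV^2) = sqrt(1.04^2 + 2.58^2) = 2.7817261
%GRR = GRR / tol * 100 = 2.7817261 / 42.8 * 100
%GRR = 6.4994

6.4994


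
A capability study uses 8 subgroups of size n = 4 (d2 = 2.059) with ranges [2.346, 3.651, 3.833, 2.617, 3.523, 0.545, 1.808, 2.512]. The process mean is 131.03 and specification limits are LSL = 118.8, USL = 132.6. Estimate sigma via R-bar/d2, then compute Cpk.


R_bar = (2.346 + 3.651 + 3.833 + 2.617 + 3.523 + 0.545 + 1.808 + 2.512) / 8 = 2.604375
sigma = R_bar / d2 = 2.604375 / 2.059 = 1.2648737
Cp = (USL - LSL)/(6*sigma) = (132.6 - 118.8)/(6*1.2648737) = 1.8184
Cpu = (132.6 - 131.03)/(3*1.2648737) = 0.4137
Cpl = (131.03 - 118.8)/(3*1.2648737) = 3.2230
Cpk = min(Cpu, Cpl) = 0.4137

0.4137


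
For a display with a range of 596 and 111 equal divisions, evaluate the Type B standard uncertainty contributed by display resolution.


resolution = range / divisions
resolution = 596 / 111 = 5.3693694
u_res = resolution / (2*sqrt(3))
u_res = 5.3693694 / 3.4641016
u_res = 1.5500

1.5500


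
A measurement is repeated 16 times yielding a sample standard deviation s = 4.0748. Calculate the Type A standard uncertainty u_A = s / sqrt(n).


u_A = s / sqrt(n)
u_A = 4.0748 / sqrt(16)
u_A = 4.0748 / 4
u_A = 1.0187

1.0187


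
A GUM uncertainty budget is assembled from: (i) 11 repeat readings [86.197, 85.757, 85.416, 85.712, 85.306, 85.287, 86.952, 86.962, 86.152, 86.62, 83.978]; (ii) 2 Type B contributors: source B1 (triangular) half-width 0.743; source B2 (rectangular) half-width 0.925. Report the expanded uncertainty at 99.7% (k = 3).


mean = (86.197 + 85.757 + 85.416 + 85.712 + 85.306 + 85.287 + 86.952 + 86.962 + 86.152 + 86.62 + 83.978) / 11 = 85.849
s = sqrt(sum((x - mean)^2)/(n-1)) = 0.8711365
u_A = s / sqrt(n) = 0.8711365 / sqrt(11) = 0.26265754
u_B1 = 0.743 / sqrt(6) = 0.30332848
u_B2 = 0.925 / sqrt(3) = 0.534049
uc = sqrt(0.26265754^2 + 0.30332848^2 + 0.534049^2) = 0.66798614
U = k * uc = 3 * 0.66798614
U = 2.0040

2.0040


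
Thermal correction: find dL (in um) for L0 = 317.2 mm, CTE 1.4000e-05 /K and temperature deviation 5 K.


dL = L * alpha * dT
= 317.2 * 1.4000e-05 * 5
= 0.0222040 mm
dL_um = 0.0222040 * 1000 = 22.2040 um

22.2040


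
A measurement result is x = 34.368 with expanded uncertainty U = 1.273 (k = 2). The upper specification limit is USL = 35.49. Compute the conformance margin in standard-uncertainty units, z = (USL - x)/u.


u = U / k = 1.273 / 2 = 0.6365
margin = |USL - x| = |35.49 - 34.368| = 1.122
z = margin / u = 1.122 / 0.6365
z = 1.7628

1.7628


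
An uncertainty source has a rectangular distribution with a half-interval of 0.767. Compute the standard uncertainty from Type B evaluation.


u_B = half_width / sqrt(3)
u_B = 0.767 / 1.7320508
u_B = 0.4428

0.4428


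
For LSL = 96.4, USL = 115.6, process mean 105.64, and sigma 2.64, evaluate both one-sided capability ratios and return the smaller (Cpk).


Cpu = (USL - mean) / (3*sigma) = (115.6 - 105.64) / (3*2.64) = 1.2576
Cpl = (mean - LSL) / (3*sigma) = (105.64 - 96.4) / (3*2.64) = 1.1667
Cpk = min(Cpu, Cpl) = 1.1667

1.1667


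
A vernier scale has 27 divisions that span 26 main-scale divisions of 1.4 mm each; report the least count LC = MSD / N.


LC = MSD / n_div
= 1.4 / 27
= 0.0519

0.0519


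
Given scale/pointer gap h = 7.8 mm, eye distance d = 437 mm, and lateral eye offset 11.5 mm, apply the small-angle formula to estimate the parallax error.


error = h * offset / d
= 7.8 * 11.5 / 437
= 0.2053

0.2053


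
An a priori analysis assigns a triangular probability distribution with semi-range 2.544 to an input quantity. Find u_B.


u_B = half_width / sqrt(6)
u_B = 2.544 / 2.4494897
u_B = 1.0386

1.0386


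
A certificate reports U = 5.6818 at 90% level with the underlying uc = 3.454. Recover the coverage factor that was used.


k = U / uc
k = 5.6818 / 3.454
k = 1.645

1.645


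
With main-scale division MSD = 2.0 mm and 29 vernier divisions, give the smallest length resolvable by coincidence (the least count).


LC = MSD / n_div
= 2.0 / 29
= 0.0690

0.0690


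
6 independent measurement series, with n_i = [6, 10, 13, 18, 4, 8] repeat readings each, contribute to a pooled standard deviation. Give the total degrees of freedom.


nu = sum_i (n_i - 1)
nu = ((6 - 1) + (10 - 1) + (13 - 1) + (18 - 1) + (4 - 1) + (8 - 1))
nu = 5 + 9 + 12 + 17 + 3 + 7
nu = 53

53


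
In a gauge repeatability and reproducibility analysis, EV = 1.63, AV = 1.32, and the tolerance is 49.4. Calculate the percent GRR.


GRR = sqrt(EV^2 + AV^2) = sqrt(1.63^2 + 1.32^2) = 2.0974508
%GRR = GRR / tol * 100 = 2.0974508 / 49.4 * 100
%GRR = 4.2459

4.2459


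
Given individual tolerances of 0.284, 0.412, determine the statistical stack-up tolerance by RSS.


RSS = sqrt(0.284^2 + 0.412^2)
= sqrt(0.2504)
= 0.5004

0.5004


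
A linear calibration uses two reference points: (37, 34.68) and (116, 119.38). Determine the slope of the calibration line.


slope = (y2 - y1) / (x2 - x1)
= (119.38 - 34.68) / (116 - 37)
= 84.7000 / 79
= 1.0722

1.0722


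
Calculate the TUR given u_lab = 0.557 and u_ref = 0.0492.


TUR = u_lab / u_ref
= 0.557 / 0.0492
= 11.3211

11.3211


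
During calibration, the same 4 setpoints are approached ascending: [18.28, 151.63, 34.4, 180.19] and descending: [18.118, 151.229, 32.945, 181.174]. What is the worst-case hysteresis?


|18.28 - 18.118| = 0.1620
|151.63 - 151.229| = 0.4010
|34.4 - 32.945| = 1.4550
|180.19 - 181.174| = 0.9840
hysteresis = max(diffs) = 1.4550

1.4550


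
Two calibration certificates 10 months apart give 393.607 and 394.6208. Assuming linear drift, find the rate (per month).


rate = (v2 - v1) / months
= (394.6208 - 393.607) / 10
= 1.0138 / 10
= 0.1014

0.1014


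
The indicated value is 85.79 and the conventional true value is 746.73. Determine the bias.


Systematic error = measured - true
= 85.79 - 746.73
= -660.9400

-660.9400


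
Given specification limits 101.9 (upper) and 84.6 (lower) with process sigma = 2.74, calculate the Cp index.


Cp = (USL - LSL) / (6 * sigma)
= (101.9 - 84.6) / (6 * 2.74)
= 17.3000 / 16.4400
= 1.0523

1.0523


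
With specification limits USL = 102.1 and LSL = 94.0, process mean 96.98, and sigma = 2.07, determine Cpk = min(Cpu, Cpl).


Cpu = (USL - mean) / (3*sigma) = (102.1 - 96.98) / (3*2.07) = 0.8245
Cpl = (mean - LSL) / (3*sigma) = (96.98 - 94.0) / (3*2.07) = 0.4799
Cpk = min(Cpu, Cpl) = 0.4799

0.4799


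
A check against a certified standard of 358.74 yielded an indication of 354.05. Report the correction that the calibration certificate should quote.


Correction = standard - reading
= 358.74 - 354.05
= 4.6900

4.6900


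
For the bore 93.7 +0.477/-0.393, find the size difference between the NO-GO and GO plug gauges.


GO = nominal - lower_tol (smallest hole = maximum material condition)
GO = 93.7 - 0.393 = 93.307
NO-GO = nominal + upper_tol (largest hole = least material condition)
NO-GO = 93.7 + 0.477 = 94.177
spread = NO-GO - GO = 94.177 - 93.307 = 0.8700

0.8700


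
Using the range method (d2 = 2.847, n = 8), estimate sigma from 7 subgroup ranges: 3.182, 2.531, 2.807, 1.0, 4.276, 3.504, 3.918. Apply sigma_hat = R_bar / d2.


R_bar = (3.182 + 2.531 + 2.807 + 1.0 + 4.276 + 3.504 + 3.918) / 7
R_bar = 21.218 / 7 = 3.0311429
sigma_hat = R_bar / d2 = 3.0311429 / 2.847 = 1.0647

1.0647


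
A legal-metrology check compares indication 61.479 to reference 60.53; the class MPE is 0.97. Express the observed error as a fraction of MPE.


e = indication - reference = 61.479 - 60.53 = 0.9490
|e| = 0.9490
ratio = |e| / MPE = 0.9490 / 0.97
ratio = 0.9784

0.9784


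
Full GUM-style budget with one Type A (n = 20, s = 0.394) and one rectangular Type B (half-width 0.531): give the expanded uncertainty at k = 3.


u_A = s / sqrt(n) = 0.394 / sqrt(20) = 0.088101078
u_B = half_width / sqrt(3) = 0.531 / sqrt(3) = 0.30657299
uc = sqrt(u_A^2 + u_B^2) = sqrt(0.088101078^2 + 0.30657299^2) = 0.31898087
U = k * uc = 3 * 0.31898087
U = 0.9569

0.9569


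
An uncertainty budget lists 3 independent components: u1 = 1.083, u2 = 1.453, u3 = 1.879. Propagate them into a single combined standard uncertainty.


uc = sqrt(1.083^2 + 1.453^2 + 1.879^2)
uc = sqrt(6.814739)
uc = 2.6105

2.6105


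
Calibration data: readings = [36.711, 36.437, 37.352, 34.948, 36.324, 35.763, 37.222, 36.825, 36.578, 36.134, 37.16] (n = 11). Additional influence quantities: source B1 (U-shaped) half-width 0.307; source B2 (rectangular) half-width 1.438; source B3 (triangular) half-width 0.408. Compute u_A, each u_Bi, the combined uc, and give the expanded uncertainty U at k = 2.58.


mean = (36.711 + 36.437 + 37.352 + 34.948 + 36.324 + 35.763 + 37.222 + 36.825 + 36.578 + 36.134 + 37.16) / 11 = 36.49581818
s = sqrt(sum((x - mean)^2)/(n-1)) = 0.70424425
u_A = s / sqrt(n) = 0.70424425 / sqrt(11) = 0.21233763
u_B1 = 0.307 / sqrt(2) = 0.21708178
u_B2 = 1.438 / sqrt(3) = 0.83022969
u_B3 = 0.408 / sqrt(6) = 0.1665653
uc = sqrt(0.21233763^2 + 0.21708178^2 + 0.83022969^2 + 0.1665653^2) = 0.89957607
U = k * uc = 2.58 * 0.89957607
U = 2.3209

2.3209


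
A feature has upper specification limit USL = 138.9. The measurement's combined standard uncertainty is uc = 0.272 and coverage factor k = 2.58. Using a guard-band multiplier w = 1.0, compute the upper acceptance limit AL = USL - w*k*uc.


U = k * uc = 2.58 * 0.272 = 0.70176
guard band g = w * U = 1.0 * 0.70176 = 0.70176
AL = USL - g = 138.9 - 0.70176
AL = 138.1982

138.1982


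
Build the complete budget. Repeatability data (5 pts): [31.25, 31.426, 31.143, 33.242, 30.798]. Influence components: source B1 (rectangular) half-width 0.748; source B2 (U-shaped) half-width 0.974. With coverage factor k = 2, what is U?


mean = (31.25 + 31.426 + 31.143 + 33.242 + 30.798) / 5 = 31.5718
s = sqrt(sum((x - mean)^2)/(n-1)) = 0.9613814
u_A = s / sqrt(n) = 0.9613814 / sqrt(5) = 0.42994283
u_B1 = 0.748 / sqrt(3) = 0.431858
u_B2 = 0.974 / sqrt(2) = 0.688722
uc = sqrt(0.42994283^2 + 0.431858^2 + 0.688722^2) = 0.91961414
U = k * uc = 2 * 0.91961414
U = 1.8392

1.8392


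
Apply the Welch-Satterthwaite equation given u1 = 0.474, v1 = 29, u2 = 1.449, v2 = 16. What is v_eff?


uc = sqrt(u1^2 + u2^2) = sqrt(0.474^2 + 1.449^2) = 1.524558
v_eff = uc^4 / (u1^4/v1 + u2^4/v2)
= 1.524558^4 / (0.474^4/29 + 1.449^4/16)
= 5.402264 / 0.27726094
v_eff = 19.4844

19.4844


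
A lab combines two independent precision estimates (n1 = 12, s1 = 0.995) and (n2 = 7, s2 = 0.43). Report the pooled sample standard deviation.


s_p = sqrt(((n1-1)*s1^2 + (n2-1)*s2^2) / (n1+n2-2))
numerator = (12-1)*0.995^2 + (7-1)*0.43^2 = 10.890275 + 1.1094 = 11.999675
denominator = 12 + 7 - 2 = 17
s_p^2 = 11.999675 / 17 = 0.70586324
s_p = sqrt(0.70586324) = 0.8402

0.8402


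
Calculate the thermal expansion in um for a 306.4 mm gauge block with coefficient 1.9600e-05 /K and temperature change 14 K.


dL = L * alpha * dT
= 306.4 * 1.9600e-05 * 14
= 0.0840762 mm
dL_um = 0.0840762 * 1000 = 84.0762 um

84.0762


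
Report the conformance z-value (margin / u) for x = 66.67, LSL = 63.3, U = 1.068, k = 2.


u = U / k = 1.068 / 2 = 0.534
margin = |LSL - x| = |63.3 - 66.67| = 3.37
z = margin / u = 3.37 / 0.534
z = 6.3109

6.3109


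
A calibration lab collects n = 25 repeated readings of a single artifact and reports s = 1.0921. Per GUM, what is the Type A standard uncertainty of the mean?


u_A = s / sqrt(n)
u_A = 1.0921 / sqrt(25)
u_A = 1.0921 / 5
u_A = 0.2184

0.2184


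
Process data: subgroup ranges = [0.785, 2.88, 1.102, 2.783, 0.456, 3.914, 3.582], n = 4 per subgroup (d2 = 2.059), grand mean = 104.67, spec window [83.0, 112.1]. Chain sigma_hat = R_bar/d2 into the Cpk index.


R_bar = (0.785 + 2.88 + 1.102 + 2.783 + 0.456 + 3.914 + 3.582) / 7 = 2.2145714
sigma = R_bar / d2 = 2.2145714 / 2.059 = 1.0755568
Cp = (USL - LSL)/(6*sigma) = (112.1 - 83.0)/(6*1.0755568) = 4.5093
Cpu = (112.1 - 104.67)/(3*1.0755568) = 2.3027
Cpl = (104.67 - 83.0)/(3*1.0755568) = 6.7159
Cpk = min(Cpu, Cpl) = 2.3027

2.3027


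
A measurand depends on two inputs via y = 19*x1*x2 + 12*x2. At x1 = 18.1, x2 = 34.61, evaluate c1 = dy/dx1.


y = 19*x1*x2 + 12*x2
dy/dx1 = 19*x2
Evaluate at x2 = 34.61: c1 = 19 * 34.61
c1 = 657.5900

657.5900


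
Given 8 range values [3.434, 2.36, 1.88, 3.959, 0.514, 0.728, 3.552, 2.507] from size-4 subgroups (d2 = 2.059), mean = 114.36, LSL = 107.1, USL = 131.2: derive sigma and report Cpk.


R_bar = (3.434 + 2.36 + 1.88 + 3.959 + 0.514 + 0.728 + 3.552 + 2.507) / 8 = 2.36675
sigma = R_bar / d2 = 2.36675 / 2.059 = 1.1494658
Cp = (USL - LSL)/(6*sigma) = (131.2 - 107.1)/(6*1.1494658) = 3.4944
Cpu = (131.2 - 114.36)/(3*1.1494658) = 4.8834
Cpl = (114.36 - 107.1)/(3*1.1494658) = 2.1053
Cpk = min(Cpu, Cpl) = 2.1053

2.1053


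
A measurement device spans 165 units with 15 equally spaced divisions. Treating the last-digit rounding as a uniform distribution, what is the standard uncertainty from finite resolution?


resolution = range / divisions
resolution = 165 / 15 = 11
u_res = resolution / (2*sqrt(3))
u_res = 11 / 3.4641016
u_res = 3.1754

3.1754


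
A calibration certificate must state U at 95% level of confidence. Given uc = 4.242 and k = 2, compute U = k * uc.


U = k * uc
U = 2 * 4.242
U = 8.4840

8.4840


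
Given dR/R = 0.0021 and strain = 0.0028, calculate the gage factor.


GF = (dR/R) / epsilon
= 0.0021 / 0.0028
= 0.7500

0.7500


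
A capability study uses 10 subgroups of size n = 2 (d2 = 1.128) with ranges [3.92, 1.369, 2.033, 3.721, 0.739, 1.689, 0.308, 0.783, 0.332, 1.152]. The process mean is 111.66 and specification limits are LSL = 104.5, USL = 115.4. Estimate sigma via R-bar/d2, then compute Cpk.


R_bar = (3.92 + 1.369 + 2.033 + 3.721 + 0.739 + 1.689 + 0.308 + 0.783 + 0.332 + 1.152) / 10 = 1.6046
sigma = R_bar / d2 = 1.6046 / 1.128 = 1.4225177
Cp = (USL - LSL)/(6*sigma) = (115.4 - 104.5)/(6*1.4225177) = 1.2771
Cpu = (115.4 - 111.66)/(3*1.4225177) = 0.8764
Cpl = (111.66 - 104.5)/(3*1.4225177) = 1.6778
Cpk = min(Cpu, Cpl) = 0.8764

0.8764


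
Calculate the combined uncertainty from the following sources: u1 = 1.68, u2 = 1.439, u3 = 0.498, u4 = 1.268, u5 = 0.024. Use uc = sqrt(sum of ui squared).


uc = sqrt(1.68^2 + 1.439^2 + 0.498^2 + 1.268^2 + 0.024^2)
uc = sqrt(6.749525)
uc = 2.5980

2.5980


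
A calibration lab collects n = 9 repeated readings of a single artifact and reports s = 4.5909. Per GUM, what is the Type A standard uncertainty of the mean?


u_A = s / sqrt(n)
u_A = 4.5909 / sqrt(9)
u_A = 4.5909 / 3
u_A = 1.5303

1.5303


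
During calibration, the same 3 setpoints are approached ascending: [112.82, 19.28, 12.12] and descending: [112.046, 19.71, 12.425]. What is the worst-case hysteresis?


|112.82 - 112.046| = 0.7740
|19.28 - 19.71| = 0.4300
|12.12 - 12.425| = 0.3050
hysteresis = max(diffs) = 0.7740

0.7740


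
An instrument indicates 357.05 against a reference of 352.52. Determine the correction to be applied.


Correction = standard - reading
= 352.52 - 357.05
= -4.5300

-4.5300


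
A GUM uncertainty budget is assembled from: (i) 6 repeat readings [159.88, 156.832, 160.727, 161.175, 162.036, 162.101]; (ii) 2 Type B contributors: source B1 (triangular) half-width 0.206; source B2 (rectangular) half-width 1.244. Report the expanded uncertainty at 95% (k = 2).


mean = (159.88 + 156.832 + 160.727 + 161.175 + 162.036 + 162.101) / 6 = 160.4585
s = sqrt(sum((x - mean)^2)/(n-1)) = 1.9625464
u_A = s / sqrt(n) = 1.9625464 / sqrt(6) = 0.80120621
u_B1 = 0.206 / sqrt(6) = 0.084099148
u_B2 = 1.244 / sqrt(3) = 0.71822373
uc = sqrt(0.80120621^2 + 0.084099148^2 + 0.71822373^2) = 1.0792819
U = k * uc = 2 * 1.0792819
U = 2.1586

2.1586


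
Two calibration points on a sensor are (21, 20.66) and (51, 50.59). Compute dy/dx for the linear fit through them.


slope = (y2 - y1) / (x2 - x1)
= (50.59 - 20.66) / (51 - 21)
= 29.9300 / 30
= 0.9977

0.9977


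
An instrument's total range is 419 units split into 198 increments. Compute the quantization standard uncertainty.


resolution = range / divisions
resolution = 419 / 198 = 2.1161616
u_res = resolution / (2*sqrt(3))
u_res = 2.1161616 / 3.4641016
u_res = 0.6109

0.6109


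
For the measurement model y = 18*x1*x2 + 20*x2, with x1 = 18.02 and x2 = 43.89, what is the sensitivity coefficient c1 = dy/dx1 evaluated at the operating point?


y = 18*x1*x2 + 20*x2
dy/dx1 = 18*x2
Evaluate at x2 = 43.89: c1 = 18 * 43.89
c1 = 790.0200

790.0200


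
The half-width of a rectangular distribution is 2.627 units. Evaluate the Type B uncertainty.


u_B = half_width / sqrt(3)
u_B = 2.627 / 1.7320508
u_B = 1.5167

1.5167


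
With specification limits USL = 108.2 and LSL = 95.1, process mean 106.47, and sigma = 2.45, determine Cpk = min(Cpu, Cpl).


Cpu = (USL - mean) / (3*sigma) = (108.2 - 106.47) / (3*2.45) = 0.2354
Cpl = (mean - LSL) / (3*sigma) = (106.47 - 95.1) / (3*2.45) = 1.5469
Cpk = min(Cpu, Cpl) = 0.2354

0.2354


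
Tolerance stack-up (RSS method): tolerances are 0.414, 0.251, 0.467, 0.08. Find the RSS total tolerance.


RSS = sqrt(0.414^2 + 0.251^2 + 0.467^2 + 0.08^2)
= sqrt(0.458886)
= 0.6774

0.6774


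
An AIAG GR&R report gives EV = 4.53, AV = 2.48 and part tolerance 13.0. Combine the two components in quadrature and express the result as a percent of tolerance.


GRR = sqrt(EV^2 + AV^2) = sqrt(4.53^2 + 2.48^2) = 5.1644264
%GRR = GRR / tol * 100 = 5.1644264 / 13.0 * 100
%GRR = 39.7264

39.7264


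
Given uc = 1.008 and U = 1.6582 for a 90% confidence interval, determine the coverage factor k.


k = U / uc
k = 1.6582 / 1.008
k = 1.645

1.645


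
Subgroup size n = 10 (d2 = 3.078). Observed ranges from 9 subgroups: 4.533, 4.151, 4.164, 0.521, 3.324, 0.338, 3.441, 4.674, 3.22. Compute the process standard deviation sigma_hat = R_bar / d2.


R_bar = (4.533 + 4.151 + 4.164 + 0.521 + 3.324 + 0.338 + 3.441 + 4.674 + 3.22) / 9
R_bar = 28.366 / 9 = 3.1517778
sigma_hat = R_bar / d2 = 3.1517778 / 3.078 = 1.0240

1.0240


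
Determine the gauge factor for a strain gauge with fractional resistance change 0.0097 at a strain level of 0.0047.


GF = (dR/R) / epsilon
= 0.0097 / 0.0047
= 2.0638

2.0638


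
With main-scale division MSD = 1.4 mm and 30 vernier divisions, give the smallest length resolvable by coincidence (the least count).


LC = MSD / n_div
= 1.4 / 30
= 0.0467

0.0467


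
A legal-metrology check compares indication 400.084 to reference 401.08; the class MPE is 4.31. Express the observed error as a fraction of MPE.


e = indication - reference = 400.084 - 401.08 = -0.9960
|e| = 0.9960
ratio = |e| / MPE = 0.9960 / 4.31
ratio = 0.2311

0.2311


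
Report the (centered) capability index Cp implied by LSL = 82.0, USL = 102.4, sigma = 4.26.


Cp = (USL - LSL) / (6 * sigma)
= (102.4 - 82.0) / (6 * 4.26)
= 20.4000 / 25.5600
= 0.7981

0.7981


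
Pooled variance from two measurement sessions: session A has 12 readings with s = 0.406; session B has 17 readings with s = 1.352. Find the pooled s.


s_p = sqrt(((n1-1)*s1^2 + (n2-1)*s2^2) / (n1+n2-2))
numerator = (12-1)*0.406^2 + (17-1)*1.352^2 = 1.813196 + 29.246464 = 31.05966
denominator = 12 + 17 - 2 = 27
s_p^2 = 31.05966 / 27 = 1.1503578
s_p = sqrt(1.1503578) = 1.0725

1.0725


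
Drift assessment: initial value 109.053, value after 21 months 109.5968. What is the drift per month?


rate = (v2 - v1) / months
= (109.5968 - 109.053) / 21
= 0.5438 / 21
= 0.0259

0.0259


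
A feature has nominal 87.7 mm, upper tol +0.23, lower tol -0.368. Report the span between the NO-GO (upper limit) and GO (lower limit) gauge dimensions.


GO = nominal - lower_tol (smallest hole = maximum material condition)
GO = 87.7 - 0.368 = 87.332
NO-GO = nominal + upper_tol (largest hole = least material condition)
NO-GO = 87.7 + 0.23 = 87.93
spread = NO-GO - GO = 87.93 - 87.332 = 0.5980

0.5980


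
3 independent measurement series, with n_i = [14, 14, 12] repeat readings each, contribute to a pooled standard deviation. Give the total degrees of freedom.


nu = sum_i (n_i - 1)
nu = ((14 - 1) + (14 - 1) + (12 - 1))
nu = 13 + 13 + 11
nu = 37

37


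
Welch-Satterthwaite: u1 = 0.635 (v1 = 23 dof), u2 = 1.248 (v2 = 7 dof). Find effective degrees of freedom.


uc = sqrt(u1^2 + u2^2) = sqrt(0.635^2 + 1.248^2) = 1.4002603
v_eff = uc^4 / (u1^4/v1 + u2^4/v2)
= 1.4002603^4 / (0.635^4/23 + 1.248^4/7)
= 3.8444578 / 0.35361468
v_eff = 10.8719

10.8719


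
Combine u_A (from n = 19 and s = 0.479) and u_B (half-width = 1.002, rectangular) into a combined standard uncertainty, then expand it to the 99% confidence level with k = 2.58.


u_A = s / sqrt(n) = 0.479 / sqrt(19) = 0.10989014
u_B = half_width / sqrt(3) = 1.002 / sqrt(3) = 0.57850497
uc = sqrt(u_A^2 + u_B^2) = sqrt(0.10989014^2 + 0.57850497^2) = 0.58884959
U = k * uc = 2.58 * 0.58884959
U = 1.5192

1.5192


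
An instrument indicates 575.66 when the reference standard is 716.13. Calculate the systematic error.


Systematic error = measured - true
= 575.66 - 716.13
= -140.4700

-140.4700


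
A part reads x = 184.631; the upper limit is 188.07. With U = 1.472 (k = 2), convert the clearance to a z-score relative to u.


u = U / k = 1.472 / 2 = 0.736
margin = |USL - x| = |188.07 - 184.631| = 3.439
z = margin / u = 3.439 / 0.736
z = 4.6726

4.6726


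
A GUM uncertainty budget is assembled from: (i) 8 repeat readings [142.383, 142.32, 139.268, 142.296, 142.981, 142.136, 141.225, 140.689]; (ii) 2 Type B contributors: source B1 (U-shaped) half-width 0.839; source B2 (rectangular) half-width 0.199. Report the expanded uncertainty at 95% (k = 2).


mean = (142.383 + 142.32 + 139.268 + 142.296 + 142.981 + 142.136 + 141.225 + 140.689) / 8 = 141.66225
s = sqrt(sum((x - mean)^2)/(n-1)) = 1.2064192
u_A = s / sqrt(n) = 1.2064192 / sqrt(8) = 0.4265336
u_B1 = 0.839 / sqrt(2) = 0.59326259
u_B2 = 0.199 / sqrt(3) = 0.1148927
uc = sqrt(0.4265336^2 + 0.59326259^2 + 0.1148927^2) = 0.7396565
U = k * uc = 2 * 0.7396565
U = 1.4793

1.4793


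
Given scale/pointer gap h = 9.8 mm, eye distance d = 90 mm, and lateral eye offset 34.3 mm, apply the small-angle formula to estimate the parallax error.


error = h * offset / d
= 9.8 * 34.3 / 90
= 3.7349

3.7349


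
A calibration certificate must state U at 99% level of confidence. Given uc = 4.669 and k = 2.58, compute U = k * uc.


U = k * uc
U = 2.58 * 4.669
U = 12.0460

12.0460


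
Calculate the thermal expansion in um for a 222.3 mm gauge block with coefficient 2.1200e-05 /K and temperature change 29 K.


dL = L * alpha * dT
= 222.3 * 2.1200e-05 * 29
= 0.1366700 mm
dL_um = 0.1366700 * 1000 = 136.6700 um

136.6700


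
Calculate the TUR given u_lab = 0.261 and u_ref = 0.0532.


TUR = u_lab / u_ref
= 0.261 / 0.0532
= 4.9060

4.9060


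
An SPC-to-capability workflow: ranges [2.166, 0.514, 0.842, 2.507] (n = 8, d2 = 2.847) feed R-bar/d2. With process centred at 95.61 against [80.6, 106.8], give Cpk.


R_bar = (2.166 + 0.514 + 0.842 + 2.507) / 4 = 1.50725
sigma = R_bar / d2 = 1.50725 / 2.847 = 0.52941693
Cp = (USL - LSL)/(6*sigma) = (106.8 - 80.6)/(6*0.52941693) = 8.2481
Cpu = (106.8 - 95.61)/(3*0.52941693) = 7.0455
Cpl = (95.61 - 80.6)/(3*0.52941693) = 9.4506
Cpk = min(Cpu, Cpl) = 7.0455

7.0455


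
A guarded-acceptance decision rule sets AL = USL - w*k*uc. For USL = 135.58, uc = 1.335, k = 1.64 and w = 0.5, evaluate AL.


U = k * uc = 1.64 * 1.335 = 2.1894
guard band g = w * U = 0.5 * 2.1894 = 1.0947
AL = USL - g = 135.58 - 1.0947
AL = 134.4853

134.4853


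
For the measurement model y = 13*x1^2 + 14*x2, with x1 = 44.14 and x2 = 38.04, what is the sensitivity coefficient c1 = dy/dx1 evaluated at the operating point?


y = 13*x1^2 + 14*x2
dy/dx1 = 2*13*x1
Evaluate at x1 = 44.14: c1 = 26 * 44.14
c1 = 1147.6400

1147.6400


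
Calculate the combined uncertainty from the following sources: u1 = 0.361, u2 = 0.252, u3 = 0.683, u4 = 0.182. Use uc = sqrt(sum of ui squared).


uc = sqrt(0.361^2 + 0.252^2 + 0.683^2 + 0.182^2)
uc = sqrt(0.693438)
uc = 0.8327

0.8327


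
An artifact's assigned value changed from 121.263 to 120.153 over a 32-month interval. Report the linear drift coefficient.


rate = (v2 - v1) / months
= (120.153 - 121.263) / 32
= -1.1100 / 32
= -0.0347

-0.0347


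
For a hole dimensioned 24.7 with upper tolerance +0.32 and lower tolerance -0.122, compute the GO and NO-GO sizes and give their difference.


GO = nominal - lower_tol (smallest hole = maximum material condition)
GO = 24.7 - 0.122 = 24.578
NO-GO = nominal + upper_tol (largest hole = least material condition)
NO-GO = 24.7 + 0.32 = 25.02
spread = NO-GO - GO = 25.02 - 24.578 = 0.4420

0.4420


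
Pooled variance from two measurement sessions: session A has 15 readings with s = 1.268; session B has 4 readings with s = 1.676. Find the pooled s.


s_p = sqrt(((n1-1)*s1^2 + (n2-1)*s2^2) / (n1+n2-2))
numerator = (15-1)*1.268^2 + (4-1)*1.676^2 = 22.509536 + 8.426928 = 30.936464
denominator = 15 + 4 - 2 = 17
s_p^2 = 30.936464 / 17 = 1.819792
s_p = sqrt(1.819792) = 1.3490

1.3490


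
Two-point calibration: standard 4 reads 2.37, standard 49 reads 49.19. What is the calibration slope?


slope = (y2 - y1) / (x2 - x1)
= (49.19 - 2.37) / (49 - 4)
= 46.8200 / 45
= 1.0404

1.0404


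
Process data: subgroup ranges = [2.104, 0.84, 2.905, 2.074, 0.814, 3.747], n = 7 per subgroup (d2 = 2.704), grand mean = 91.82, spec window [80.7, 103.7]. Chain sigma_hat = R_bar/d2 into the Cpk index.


R_bar = (2.104 + 0.84 + 2.905 + 2.074 + 0.814 + 3.747) / 6 = 2.0806667
sigma = R_bar / d2 = 2.0806667 / 2.704 = 0.76947733
Cp = (USL - LSL)/(6*sigma) = (103.7 - 80.7)/(6*0.76947733) = 4.9817
Cpu = (103.7 - 91.82)/(3*0.76947733) = 5.1464
Cpl = (91.82 - 80.7)/(3*0.76947733) = 4.8171
Cpk = min(Cpu, Cpl) = 4.8171

4.8171


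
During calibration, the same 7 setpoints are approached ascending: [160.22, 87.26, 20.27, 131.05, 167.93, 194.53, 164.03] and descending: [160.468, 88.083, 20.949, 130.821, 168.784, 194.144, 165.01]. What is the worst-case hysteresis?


|160.22 - 160.468| = 0.2480
|87.26 - 88.083| = 0.8230
|20.27 - 20.949| = 0.6790
|131.05 - 130.821| = 0.2290
|167.93 - 168.784| = 0.8540
|194.53 - 194.144| = 0.3860
|164.03 - 165.01| = 0.9800
hysteresis = max(diffs) = 0.9800

0.9800


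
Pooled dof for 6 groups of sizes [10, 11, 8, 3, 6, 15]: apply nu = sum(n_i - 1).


nu = sum_i (n_i - 1)
nu = ((10 - 1) + (11 - 1) + (8 - 1) + (3 - 1) + (6 - 1) + (15 - 1))
nu = 9 + 10 + 7 + 2 + 5 + 14
nu = 47

47


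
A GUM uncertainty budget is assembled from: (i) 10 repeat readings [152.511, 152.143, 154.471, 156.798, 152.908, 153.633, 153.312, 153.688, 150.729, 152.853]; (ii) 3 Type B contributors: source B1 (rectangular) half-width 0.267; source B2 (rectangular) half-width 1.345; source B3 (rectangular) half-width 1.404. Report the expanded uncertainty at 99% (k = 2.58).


mean = (152.511 + 152.143 + 154.471 + 156.798 + 152.908 + 153.633 + 153.312 + 153.688 + 150.729 + 152.853) / 10 = 153.3046
s = sqrt(sum((x - mean)^2)/(n-1)) = 1.5914108
u_A = s / sqrt(n) = 1.5914108 / sqrt(10) = 0.50324828
u_B1 = 0.267 / sqrt(3) = 0.15415252
u_B2 = 1.345 / sqrt(3) = 0.77653611
u_B3 = 1.404 / sqrt(3) = 0.81059978
uc = sqrt(0.50324828^2 + 0.15415252^2 + 0.77653611^2 + 0.81059978^2) = 1.2397992
U = k * uc = 2.58 * 1.2397992
U = 3.1987

3.1987


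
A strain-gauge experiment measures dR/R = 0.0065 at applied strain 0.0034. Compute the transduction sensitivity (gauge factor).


GF = (dR/R) / epsilon
= 0.0065 / 0.0034
= 1.9118

1.9118


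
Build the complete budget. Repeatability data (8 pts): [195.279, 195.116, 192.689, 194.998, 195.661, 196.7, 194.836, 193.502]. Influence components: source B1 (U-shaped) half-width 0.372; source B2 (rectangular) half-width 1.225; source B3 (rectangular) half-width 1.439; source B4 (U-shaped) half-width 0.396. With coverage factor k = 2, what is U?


mean = (195.279 + 195.116 + 192.689 + 194.998 + 195.661 + 196.7 + 194.836 + 193.502) / 8 = 194.847625
s = sqrt(sum((x - mean)^2)/(n-1)) = 1.2446513
u_A = s / sqrt(n) = 1.2446513 / sqrt(8) = 0.44005069
u_B1 = 0.372 / sqrt(2) = 0.26304372
u_B2 = 1.225 / sqrt(3) = 0.70725408
u_B3 = 1.439 / sqrt(3) = 0.83080704
u_B4 = 0.396 / sqrt(2) = 0.28001429
uc = sqrt(0.44005069^2 + 0.26304372^2 + 0.70725408^2 + 0.83080704^2 + 0.28001429^2) = 1.237616
U = k * uc = 2 * 1.237616
U = 2.4752

2.4752


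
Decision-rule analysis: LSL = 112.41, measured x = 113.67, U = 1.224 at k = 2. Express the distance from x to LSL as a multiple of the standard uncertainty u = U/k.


u = U / k = 1.224 / 2 = 0.612
margin = |LSL - x| = |112.41 - 113.67| = 1.26
z = margin / u = 1.26 / 0.612
z = 2.0588

2.0588


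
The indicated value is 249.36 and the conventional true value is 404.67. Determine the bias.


Systematic error = measured - true
= 249.36 - 404.67
= -155.3100

-155.3100


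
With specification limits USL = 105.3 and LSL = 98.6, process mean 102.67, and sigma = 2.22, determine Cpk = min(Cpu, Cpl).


Cpu = (USL - mean) / (3*sigma) = (105.3 - 102.67) / (3*2.22) = 0.3949
Cpl = (mean - LSL) / (3*sigma) = (102.67 - 98.6) / (3*2.22) = 0.6111
Cpk = min(Cpu, Cpl) = 0.3949

0.3949


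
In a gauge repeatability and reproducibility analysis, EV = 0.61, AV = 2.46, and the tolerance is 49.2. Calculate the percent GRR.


GRR = sqrt(EV^2 + AV^2) = sqrt(0.61^2 + 2.46^2) = 2.5345019
%GRR = GRR / tol * 100 = 2.5345019 / 49.2 * 100
%GRR = 5.1514

5.1514


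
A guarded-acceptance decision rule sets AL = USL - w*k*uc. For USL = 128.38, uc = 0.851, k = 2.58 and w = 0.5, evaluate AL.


U = k * uc = 2.58 * 0.851 = 2.19558
guard band g = w * U = 0.5 * 2.19558 = 1.09779
AL = USL - g = 128.38 - 1.09779
AL = 127.2822

127.2822


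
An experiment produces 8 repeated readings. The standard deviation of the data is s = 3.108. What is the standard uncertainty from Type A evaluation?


u_A = s / sqrt(n)
u_A = 3.108 / sqrt(8)
u_A = 3.108 / 2.8284271
u_A = 1.0988

1.0988


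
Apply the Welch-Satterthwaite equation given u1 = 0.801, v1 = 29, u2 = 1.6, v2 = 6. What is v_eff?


uc = sqrt(u1^2 + u2^2) = sqrt(0.801^2 + 1.6^2) = 1.7893018
v_eff = uc^4 / (u1^4/v1 + u2^4/v2)
= 1.7893018^4 / (0.801^4/29 + 1.6^4/6)
= 10.250249 / 1.1064616
v_eff = 9.2640

9.2640


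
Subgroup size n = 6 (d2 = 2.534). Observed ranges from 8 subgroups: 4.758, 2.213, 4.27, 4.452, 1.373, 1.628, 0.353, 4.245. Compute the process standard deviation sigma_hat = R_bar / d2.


R_bar = (4.758 + 2.213 + 4.27 + 4.452 + 1.373 + 1.628 + 0.353 + 4.245) / 8
R_bar = 23.292 / 8 = 2.9115
sigma_hat = R_bar / d2 = 2.9115 / 2.534 = 1.1490

1.1490


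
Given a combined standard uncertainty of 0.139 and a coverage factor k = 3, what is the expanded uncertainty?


U = k * uc
U = 3 * 0.139
U = 0.4170

0.4170


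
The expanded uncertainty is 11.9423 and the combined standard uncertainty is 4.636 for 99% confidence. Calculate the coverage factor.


k = U / uc
k = 11.9423 / 4.636
k = 2.576

2.576


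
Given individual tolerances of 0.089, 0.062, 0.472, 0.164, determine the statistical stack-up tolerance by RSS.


RSS = sqrt(0.089^2 + 0.062^2 + 0.472^2 + 0.164^2)
= sqrt(0.261445)
= 0.5113

0.5113


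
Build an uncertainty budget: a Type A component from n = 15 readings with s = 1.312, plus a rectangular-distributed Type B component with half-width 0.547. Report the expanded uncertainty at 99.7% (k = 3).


u_A = s / sqrt(n) = 1.312 / sqrt(15) = 0.33875694
u_B = half_width / sqrt(3) = 0.547 / sqrt(3) = 0.3158106
uc = sqrt(u_A^2 + u_B^2) = sqrt(0.33875694^2 + 0.3158106^2) = 0.46313346
U = k * uc = 3 * 0.46313346
U = 1.3894

1.3894


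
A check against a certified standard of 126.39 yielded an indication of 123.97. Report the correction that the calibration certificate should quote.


Correction = standard - reading
= 126.39 - 123.97
= 2.4200

2.4200


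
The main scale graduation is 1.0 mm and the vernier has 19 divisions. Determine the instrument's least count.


LC = MSD / n_div
= 1.0 / 19
= 0.0526

0.0526


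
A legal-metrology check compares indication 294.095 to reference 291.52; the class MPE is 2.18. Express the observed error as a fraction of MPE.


e = indication - reference = 294.095 - 291.52 = 2.5750
|e| = 2.5750
ratio = |e| / MPE = 2.5750 / 2.18
ratio = 1.1812

1.1812


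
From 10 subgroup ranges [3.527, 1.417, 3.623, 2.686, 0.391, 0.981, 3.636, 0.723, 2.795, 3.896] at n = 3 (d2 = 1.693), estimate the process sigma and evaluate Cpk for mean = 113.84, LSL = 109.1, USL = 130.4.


R_bar = (3.527 + 1.417 + 3.623 + 2.686 + 0.391 + 0.981 + 3.636 + 0.723 + 2.795 + 3.896) / 10 = 2.3675
sigma = R_bar / d2 = 2.3675 / 1.693 = 1.3984052
Cp = (USL - LSL)/(6*sigma) = (130.4 - 109.1)/(6*1.3984052) = 2.5386
Cpu = (130.4 - 113.84)/(3*1.3984052) = 3.9474
Cpl = (113.84 - 109.1)/(3*1.3984052) = 1.1299
Cpk = min(Cpu, Cpl) = 1.1299

1.1299


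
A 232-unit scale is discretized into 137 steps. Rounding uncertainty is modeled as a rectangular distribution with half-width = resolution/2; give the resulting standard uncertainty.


resolution = range / divisions
resolution = 232 / 137 = 1.6934307
u_res = resolution / (2*sqrt(3))
u_res = 1.6934307 / 3.4641016
u_res = 0.4889

0.4889


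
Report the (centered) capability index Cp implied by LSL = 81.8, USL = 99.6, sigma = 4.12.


Cp = (USL - LSL) / (6 * sigma)
= (99.6 - 81.8) / (6 * 4.12)
= 17.8000 / 24.7200
= 0.7201

0.7201


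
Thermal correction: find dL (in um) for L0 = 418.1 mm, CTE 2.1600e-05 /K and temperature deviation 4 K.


dL = L * alpha * dT
= 418.1 * 2.1600e-05 * 4
= 0.0361238 mm
dL_um = 0.0361238 * 1000 = 36.1238 um

36.1238


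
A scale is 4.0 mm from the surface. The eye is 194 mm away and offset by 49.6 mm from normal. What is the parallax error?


error = h * offset / d
= 4.0 * 49.6 / 194
= 1.0227

1.0227


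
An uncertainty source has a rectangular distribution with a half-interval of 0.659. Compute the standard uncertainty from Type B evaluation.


u_B = half_width / sqrt(3)
u_B = 0.659 / 1.7320508
u_B = 0.3805

0.3805


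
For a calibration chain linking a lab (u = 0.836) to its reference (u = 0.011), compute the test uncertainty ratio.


TUR = u_lab / u_ref
= 0.836 / 0.011
= 76.0000

76.0000


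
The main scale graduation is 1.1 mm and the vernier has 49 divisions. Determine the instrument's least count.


LC = MSD / n_div
= 1.1 / 49
= 0.0224

0.0224


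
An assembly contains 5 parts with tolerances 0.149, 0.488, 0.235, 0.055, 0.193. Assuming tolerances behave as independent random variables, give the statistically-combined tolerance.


RSS = sqrt(0.149^2 + 0.488^2 + 0.235^2 + 0.055^2 + 0.193^2)
= sqrt(0.355844)
= 0.5965

0.5965


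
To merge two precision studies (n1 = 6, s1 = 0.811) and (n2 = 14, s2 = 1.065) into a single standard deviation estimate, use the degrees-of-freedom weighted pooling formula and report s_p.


s_p = sqrt(((n1-1)*s1^2 + (n2-1)*s2^2) / (n1+n2-2))
numerator = (6-1)*0.811^2 + (14-1)*1.065^2 = 3.288605 + 14.744925 = 18.03353
denominator = 6 + 14 - 2 = 18
s_p^2 = 18.03353 / 18 = 1.0018628
s_p = sqrt(1.0018628) = 1.0009

1.0009


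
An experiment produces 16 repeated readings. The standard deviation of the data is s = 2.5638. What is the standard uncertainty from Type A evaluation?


u_A = s / sqrt(n)
u_A = 2.5638 / sqrt(16)
u_A = 2.5638 / 4
u_A = 0.6410

0.6410


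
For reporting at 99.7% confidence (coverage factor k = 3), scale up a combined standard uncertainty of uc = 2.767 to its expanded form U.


U = k * uc
U = 3 * 2.767
U = 8.3010

8.3010


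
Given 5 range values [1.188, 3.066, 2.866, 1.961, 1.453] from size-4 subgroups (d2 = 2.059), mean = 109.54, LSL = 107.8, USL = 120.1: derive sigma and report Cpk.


R_bar = (1.188 + 3.066 + 2.866 + 1.961 + 1.453) / 5 = 2.1068
sigma = R_bar / d2 = 2.1068 / 2.059 = 1.0232152
Cp = (USL - LSL)/(6*sigma) = (120.1 - 107.8)/(6*1.0232152) = 2.0035
Cpu = (120.1 - 109.54)/(3*1.0232152) = 3.4401
Cpl = (109.54 - 107.8)/(3*1.0232152) = 0.5668
Cpk = min(Cpu, Cpl) = 0.5668

0.5668


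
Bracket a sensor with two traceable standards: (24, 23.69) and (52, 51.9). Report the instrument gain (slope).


slope = (y2 - y1) / (x2 - x1)
= (51.9 - 23.69) / (52 - 24)
= 28.2100 / 28
= 1.0075

1.0075


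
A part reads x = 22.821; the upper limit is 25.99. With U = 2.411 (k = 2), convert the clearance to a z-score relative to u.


u = U / k = 2.411 / 2 = 1.2055
margin = |USL - x| = |25.99 - 22.821| = 3.169
z = margin / u = 3.169 / 1.2055
z = 2.6288

2.6288
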